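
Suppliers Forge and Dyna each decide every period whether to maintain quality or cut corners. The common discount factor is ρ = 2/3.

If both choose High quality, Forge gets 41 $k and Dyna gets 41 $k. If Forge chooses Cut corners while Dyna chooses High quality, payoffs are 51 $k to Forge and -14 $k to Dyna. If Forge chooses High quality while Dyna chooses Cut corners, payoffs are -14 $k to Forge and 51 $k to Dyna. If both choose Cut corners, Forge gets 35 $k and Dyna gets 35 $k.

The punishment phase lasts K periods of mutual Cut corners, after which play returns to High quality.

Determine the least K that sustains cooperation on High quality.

No profitable deviation requires (41−35)(ρ+…+ρ^K) ≥ 51−41, i.e. ρ+…+ρ^K ≥ 5/3 ≈ 1.6667.
With ρ = 2/3, the partial sums are K=1: 0.6667, K=2: 1.1111, K=3: 1.4074, K=4: 1.6049, K=5: 1.7366.
K = 5 is the first length at which the sum reaches 1.6667.

5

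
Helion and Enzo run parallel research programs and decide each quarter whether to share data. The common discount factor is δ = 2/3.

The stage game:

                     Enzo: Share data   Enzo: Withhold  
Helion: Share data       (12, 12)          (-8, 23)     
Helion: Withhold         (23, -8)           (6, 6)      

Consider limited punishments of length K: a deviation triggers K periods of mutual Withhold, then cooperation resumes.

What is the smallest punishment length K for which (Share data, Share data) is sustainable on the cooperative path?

7

Need Σ_{k=1}^{K} δ^k ≥ (23−12)/(12−6) = 1.8333 at δ = 2/3.
At K = 6 the sum is 1.8244 < 1.8333; at K = 7 it is 1.8829 ≥ 1.8333.
So the minimum punishment length is K = 7.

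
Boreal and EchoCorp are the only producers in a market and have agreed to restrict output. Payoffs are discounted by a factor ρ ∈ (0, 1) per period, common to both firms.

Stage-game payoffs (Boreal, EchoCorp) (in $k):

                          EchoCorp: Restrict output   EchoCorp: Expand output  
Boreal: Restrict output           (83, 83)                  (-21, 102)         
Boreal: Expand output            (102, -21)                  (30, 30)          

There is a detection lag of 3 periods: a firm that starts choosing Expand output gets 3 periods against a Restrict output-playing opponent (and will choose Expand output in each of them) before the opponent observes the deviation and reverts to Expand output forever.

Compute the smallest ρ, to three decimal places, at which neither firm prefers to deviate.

Deviating for the 3 undetected periods gains 102−83 = 19 per period over cooperation, then loses 83−30 = 53 per period forever once punishment starts.
Gain: 19(1 + ρ + … + ρ^2); loss: 53·ρ^3/(1−ρ).
No profitable deviation ⇔ 19(1−ρ^3) ≤ 53·ρ^3, i.e. ρ^3 ≥ 19/(19+53) = 19/72.
Hence ρ ≥ (19/72)^(1/3) ≈ 0.641.

0.641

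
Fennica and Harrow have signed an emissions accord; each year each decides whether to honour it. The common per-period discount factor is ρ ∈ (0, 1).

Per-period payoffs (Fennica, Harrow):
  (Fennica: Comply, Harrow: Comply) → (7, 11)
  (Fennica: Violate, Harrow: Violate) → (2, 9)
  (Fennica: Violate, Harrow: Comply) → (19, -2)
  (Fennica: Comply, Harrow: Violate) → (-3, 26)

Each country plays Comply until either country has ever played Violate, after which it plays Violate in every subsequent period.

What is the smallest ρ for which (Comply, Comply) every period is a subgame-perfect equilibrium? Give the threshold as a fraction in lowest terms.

15/17

For Fennica: deviation gain 19−7 = 12, per-period punishment loss 7−2 = 5. IC gives ρ ≥ 12/17.
For Harrow: gain 15, loss 2 per period, so ρ ≥ 15/17.
The tighter constraint is Harrow's, so cooperation needs ρ ≥ 15/17.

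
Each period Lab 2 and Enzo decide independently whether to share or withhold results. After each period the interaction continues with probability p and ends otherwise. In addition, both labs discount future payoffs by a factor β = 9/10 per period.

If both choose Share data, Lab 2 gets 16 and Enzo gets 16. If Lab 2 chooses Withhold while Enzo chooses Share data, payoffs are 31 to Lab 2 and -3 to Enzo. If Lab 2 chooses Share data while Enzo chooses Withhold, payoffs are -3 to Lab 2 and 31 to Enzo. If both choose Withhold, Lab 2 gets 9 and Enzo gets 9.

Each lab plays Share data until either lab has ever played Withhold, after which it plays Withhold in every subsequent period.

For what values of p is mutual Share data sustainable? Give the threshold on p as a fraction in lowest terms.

25/33

Expected continuation weight on next period's payoff is β·p = 9/10·p, which plays the role of the discount factor.
Cooperation requires 9/10·p ≥ (31−16)/(31−9) = 15/22, hence p ≥ 25/33.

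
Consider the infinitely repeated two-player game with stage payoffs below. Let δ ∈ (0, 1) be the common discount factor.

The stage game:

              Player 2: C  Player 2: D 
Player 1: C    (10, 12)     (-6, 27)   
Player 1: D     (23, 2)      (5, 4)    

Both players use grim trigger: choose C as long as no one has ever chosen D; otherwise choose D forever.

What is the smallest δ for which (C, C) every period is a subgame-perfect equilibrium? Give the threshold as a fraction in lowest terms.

Player 1's threshold: (23−10)/(23−5) = 13/18.
Player 2's threshold: (27−12)/(27−4) = 15/23.
13/18 > 15/23, so Player 1 binds and δ* = 13/18.

13/18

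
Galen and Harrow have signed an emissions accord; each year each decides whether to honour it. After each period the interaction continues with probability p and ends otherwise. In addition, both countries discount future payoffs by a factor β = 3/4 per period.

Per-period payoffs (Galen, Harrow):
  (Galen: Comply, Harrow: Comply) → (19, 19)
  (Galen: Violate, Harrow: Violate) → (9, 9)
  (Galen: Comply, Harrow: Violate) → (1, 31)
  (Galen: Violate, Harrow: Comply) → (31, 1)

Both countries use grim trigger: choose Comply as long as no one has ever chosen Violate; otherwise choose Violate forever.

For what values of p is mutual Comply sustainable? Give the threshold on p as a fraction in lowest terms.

8/11

Expected continuation weight on next period's payoff is β·p = 3/4·p, which plays the role of the discount factor.
Cooperation requires 3/4·p ≥ (31−19)/(31−9) = 6/11, hence p ≥ 8/11.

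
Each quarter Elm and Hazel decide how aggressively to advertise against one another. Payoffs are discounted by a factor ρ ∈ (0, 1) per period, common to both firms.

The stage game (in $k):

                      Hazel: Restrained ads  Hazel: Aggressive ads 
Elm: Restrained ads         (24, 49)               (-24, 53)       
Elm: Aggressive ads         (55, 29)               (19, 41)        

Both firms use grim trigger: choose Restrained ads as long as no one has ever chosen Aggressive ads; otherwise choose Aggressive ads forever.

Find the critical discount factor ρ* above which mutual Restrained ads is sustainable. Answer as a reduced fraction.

31/36

Elm: cooperation gives 24 each period; deviation gives 55 once then 19 forever.
  24/(1−ρ) ≥ 55 + 19ρ/(1−ρ) ⇒ ρ ≥ 31/36.
Hazel: cooperation gives 49 each period; deviation gives 53 once then 41 forever.
  ρ ≥ 4/12 = 1/3.
Both must hold, so the binding constraint is Elm's: ρ ≥ 31/36.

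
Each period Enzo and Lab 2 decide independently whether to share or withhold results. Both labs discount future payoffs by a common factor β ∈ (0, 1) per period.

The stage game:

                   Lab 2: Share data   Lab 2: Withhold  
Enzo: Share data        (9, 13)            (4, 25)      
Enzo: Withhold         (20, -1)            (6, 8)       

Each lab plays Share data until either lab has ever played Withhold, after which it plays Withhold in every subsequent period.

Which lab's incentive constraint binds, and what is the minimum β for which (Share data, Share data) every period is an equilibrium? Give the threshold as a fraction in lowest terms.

Enzo; β ≥ 11/14

Enzo: cooperation gives 9 each period; deviation gives 20 once then 6 forever.
  9/(1−β) ≥ 20 + 6β/(1−β) ⇒ β ≥ 11/14.
Lab 2: cooperation gives 13 each period; deviation gives 25 once then 8 forever.
  β ≥ 12/17.
Both must hold, so the binding constraint is Enzo's: β ≥ 11/14.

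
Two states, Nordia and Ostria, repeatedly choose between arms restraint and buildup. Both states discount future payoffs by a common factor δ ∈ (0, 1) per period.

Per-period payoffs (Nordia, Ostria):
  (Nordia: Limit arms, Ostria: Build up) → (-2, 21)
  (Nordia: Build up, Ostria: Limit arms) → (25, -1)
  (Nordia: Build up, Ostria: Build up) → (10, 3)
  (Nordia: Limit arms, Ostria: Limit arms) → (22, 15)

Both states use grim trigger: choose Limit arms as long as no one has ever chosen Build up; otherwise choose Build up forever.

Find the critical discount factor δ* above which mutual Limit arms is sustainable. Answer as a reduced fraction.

For Nordia: deviation gain 25−22 = 3, per-period punishment loss 22−10 = 12. IC gives δ ≥ 3/15 = 1/5.
For Ostria: gain 6, loss 12 per period, so δ ≥ 6/18 = 1/3.
The tighter constraint is Ostria's, so cooperation needs δ ≥ 1/3.

1/3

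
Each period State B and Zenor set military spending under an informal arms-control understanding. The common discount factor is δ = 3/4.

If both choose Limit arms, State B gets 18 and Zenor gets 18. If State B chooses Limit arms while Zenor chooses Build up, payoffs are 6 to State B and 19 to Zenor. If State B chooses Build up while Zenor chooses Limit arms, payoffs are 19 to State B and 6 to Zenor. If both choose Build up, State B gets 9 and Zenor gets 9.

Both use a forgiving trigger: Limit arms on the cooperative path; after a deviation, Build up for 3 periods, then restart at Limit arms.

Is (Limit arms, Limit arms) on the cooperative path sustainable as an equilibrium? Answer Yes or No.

Yes

A one-shot deviation gives 19 now, then 9 for 3 periods, then back to 18.
Gain from deviating: (19−18) today; loss: (18−9) in each of the next 3 periods.
No-deviation condition: (18−9)(δ+…+δ^3) ≥ 19−18, i.e. δ+…+δ^3 ≥ 1/9.
At δ = 3/4: δ+…+δ^3 = 1.7344 ≥ 0.1111.
So cooperation is sustainable.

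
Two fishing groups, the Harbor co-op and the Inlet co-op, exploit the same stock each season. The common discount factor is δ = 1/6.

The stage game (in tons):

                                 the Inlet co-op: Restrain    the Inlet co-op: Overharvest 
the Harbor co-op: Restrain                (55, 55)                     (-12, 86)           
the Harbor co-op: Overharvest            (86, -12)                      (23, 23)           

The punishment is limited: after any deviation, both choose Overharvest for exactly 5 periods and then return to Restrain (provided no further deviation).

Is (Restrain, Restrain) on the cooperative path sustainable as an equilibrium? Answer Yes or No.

No

Comparing payoff streams over the 6 periods until play realigns: cooperate → 55(1+δ+…+δ^5); deviate → 86 + 23(δ+…+δ^5).
Cooperation is sustained iff (55−23)(δ+…+δ^5) ≥ 86−55.
δ+…+δ^5 = 1/6·(1−(1/6)^5)/(1−1/6) = 0.2000, and (86−55)/(55−23) = 0.9688.
0.2000 < 0.9688, so cooperation is not sustainable.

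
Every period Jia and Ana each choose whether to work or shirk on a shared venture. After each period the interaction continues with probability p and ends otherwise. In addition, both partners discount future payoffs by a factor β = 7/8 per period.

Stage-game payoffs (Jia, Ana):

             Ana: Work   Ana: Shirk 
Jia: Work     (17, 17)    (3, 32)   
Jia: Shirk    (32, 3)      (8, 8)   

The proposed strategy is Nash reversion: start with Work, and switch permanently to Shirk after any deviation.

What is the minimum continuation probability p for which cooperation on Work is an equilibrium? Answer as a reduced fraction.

5/7

With continuation probability p and discount β, the effective per-period discount factor is βp.
Grim-trigger IC: βp ≥ (32−17)/(32−8) = 5/8.
So p ≥ (5/8)/(7/8) = 5/7.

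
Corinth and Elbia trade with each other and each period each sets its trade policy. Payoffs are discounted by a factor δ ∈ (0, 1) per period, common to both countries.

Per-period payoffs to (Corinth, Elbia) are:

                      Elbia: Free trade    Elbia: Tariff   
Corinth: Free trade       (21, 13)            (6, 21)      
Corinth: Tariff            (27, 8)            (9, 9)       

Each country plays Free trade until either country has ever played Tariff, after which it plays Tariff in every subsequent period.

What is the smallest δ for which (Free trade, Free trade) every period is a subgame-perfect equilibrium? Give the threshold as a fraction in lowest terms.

For Corinth: deviation gain 27−21 = 6, per-period punishment loss 21−9 = 12. IC gives δ ≥ 6/18 = 1/3.
For Elbia: gain 8, loss 4 per period, so δ ≥ 8/12 = 2/3.
The tighter constraint is Elbia's, so cooperation needs δ ≥ 2/3.

2/3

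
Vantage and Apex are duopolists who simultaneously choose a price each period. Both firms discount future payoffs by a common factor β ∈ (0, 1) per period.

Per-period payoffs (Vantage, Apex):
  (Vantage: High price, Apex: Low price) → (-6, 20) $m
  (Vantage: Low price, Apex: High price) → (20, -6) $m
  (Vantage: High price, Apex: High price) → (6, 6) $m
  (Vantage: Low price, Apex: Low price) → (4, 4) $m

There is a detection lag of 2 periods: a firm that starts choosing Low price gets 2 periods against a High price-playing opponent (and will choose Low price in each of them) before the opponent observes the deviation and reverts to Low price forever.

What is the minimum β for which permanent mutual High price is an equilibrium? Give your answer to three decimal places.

0.935

Deviating for the 2 undetected periods gains 20−6 = 14 per period over cooperation, then loses 6−4 = 2 per period forever once punishment starts.
Gain: 14(1 + β + … + β^1); loss: 2·β^2/(1−β).
No profitable deviation ⇔ 14(1−β^2) ≤ 2·β^2, i.e. β^2 ≥ 14/(14+2) = 7/8.
Hence β ≥ (7/8)^(1/2) ≈ 0.935.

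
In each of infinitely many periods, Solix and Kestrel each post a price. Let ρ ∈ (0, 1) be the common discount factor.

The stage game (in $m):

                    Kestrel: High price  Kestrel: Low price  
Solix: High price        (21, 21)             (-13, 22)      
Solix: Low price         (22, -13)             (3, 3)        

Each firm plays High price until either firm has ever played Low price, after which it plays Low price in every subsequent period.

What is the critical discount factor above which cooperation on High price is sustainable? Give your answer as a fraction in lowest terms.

One-period gain from deviating is 22 − 21 = 1. The loss is 21 − 3 = 18 in every subsequent period, with present value 18·ρ/(1−ρ).
Deviation is unprofitable when 18·ρ/(1−ρ) ≥ 1, i.e. ρ/(1−ρ) ≥ 1/18.
Equivalently ρ ≥ 1/(1+18) = 1/19.

1/19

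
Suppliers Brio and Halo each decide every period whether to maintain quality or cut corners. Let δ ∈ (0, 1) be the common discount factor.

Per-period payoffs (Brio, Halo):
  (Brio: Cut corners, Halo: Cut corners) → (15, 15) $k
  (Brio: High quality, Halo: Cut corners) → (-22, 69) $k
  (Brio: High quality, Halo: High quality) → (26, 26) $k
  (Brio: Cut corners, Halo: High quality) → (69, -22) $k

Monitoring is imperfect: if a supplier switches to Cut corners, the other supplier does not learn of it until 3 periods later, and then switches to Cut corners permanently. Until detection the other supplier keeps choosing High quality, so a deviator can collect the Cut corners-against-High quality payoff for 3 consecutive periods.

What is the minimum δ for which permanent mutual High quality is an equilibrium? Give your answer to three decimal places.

0.927

The best deviation is to choose Cut corners for all 3 undetected periods, earning 69 each, then 15 forever once detected.
Deviation value: 69(1−δ^3)/(1−δ) + 15δ^3/(1−δ); cooperation value: 26/(1−δ).
IC: 26 ≥ 69(1−δ^3) + 15δ^3 = 69 − 54δ^3.
So δ^3 ≥ 43/54, giving δ ≥ (43/54)^(1/3) ≈ 0.927.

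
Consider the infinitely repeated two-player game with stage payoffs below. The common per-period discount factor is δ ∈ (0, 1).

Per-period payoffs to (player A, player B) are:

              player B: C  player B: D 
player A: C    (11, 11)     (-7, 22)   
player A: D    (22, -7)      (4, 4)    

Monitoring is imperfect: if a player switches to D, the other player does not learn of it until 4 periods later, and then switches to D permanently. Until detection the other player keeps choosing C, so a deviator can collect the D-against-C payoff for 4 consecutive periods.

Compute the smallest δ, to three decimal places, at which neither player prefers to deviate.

0.884

A deviator earns 22 for 4 periods, then 4 forever; cooperating earns 11 forever. Multiplying the IC by (1−δ):
11 ≥ 22(1−δ^4) + 4δ^4, so 18·δ^4 ≥ 11 and δ^4 ≥ 11/18.
δ ≥ (11/18)^(1/4) ≈ 0.884.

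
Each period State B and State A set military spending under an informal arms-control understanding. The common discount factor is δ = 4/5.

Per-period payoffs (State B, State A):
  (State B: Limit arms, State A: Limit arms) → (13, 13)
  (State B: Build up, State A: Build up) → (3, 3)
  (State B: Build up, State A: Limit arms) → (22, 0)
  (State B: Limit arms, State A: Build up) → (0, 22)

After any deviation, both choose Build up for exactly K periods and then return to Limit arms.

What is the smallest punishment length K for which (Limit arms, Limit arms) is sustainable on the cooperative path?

No profitable deviation requires (13−3)(δ+…+δ^K) ≥ 22−13, i.e. δ+…+δ^K ≥ 9/10 ≈ 0.9000.
With δ = 4/5, the partial sums are K=1: 0.8000, K=2: 1.4400.
K = 2 is the first length at which the sum reaches 0.9000.

2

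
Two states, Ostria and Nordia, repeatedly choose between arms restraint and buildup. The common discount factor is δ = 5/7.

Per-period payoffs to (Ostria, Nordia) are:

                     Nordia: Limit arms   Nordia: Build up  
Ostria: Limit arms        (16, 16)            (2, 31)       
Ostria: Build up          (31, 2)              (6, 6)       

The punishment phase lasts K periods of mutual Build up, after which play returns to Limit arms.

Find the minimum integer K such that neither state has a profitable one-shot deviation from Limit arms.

3

Need Σ_{k=1}^{K} δ^k ≥ (31−16)/(16−6) = 1.5000 at δ = 5/7.
At K = 2 the sum is 1.2245 < 1.5000; at K = 3 it is 1.5889 ≥ 1.5000.
So the minimum punishment length is K = 3.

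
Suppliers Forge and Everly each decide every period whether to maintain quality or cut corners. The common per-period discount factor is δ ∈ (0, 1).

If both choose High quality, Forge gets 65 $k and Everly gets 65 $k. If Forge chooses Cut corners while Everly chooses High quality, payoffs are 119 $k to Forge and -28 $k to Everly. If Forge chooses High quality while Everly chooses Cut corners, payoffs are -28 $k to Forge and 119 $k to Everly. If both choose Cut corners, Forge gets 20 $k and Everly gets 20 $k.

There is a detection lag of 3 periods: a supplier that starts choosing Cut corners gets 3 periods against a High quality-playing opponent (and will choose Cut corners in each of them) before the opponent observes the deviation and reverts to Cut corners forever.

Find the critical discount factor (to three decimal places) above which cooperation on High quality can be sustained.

A deviator earns 119 for 3 periods, then 20 forever; cooperating earns 65 forever. Multiplying the IC by (1−δ):
65 ≥ 119(1−δ^3) + 20δ^3, so 99·δ^3 ≥ 54 and δ^3 ≥ 6/11.
δ ≥ (6/11)^(1/3) ≈ 0.817.

0.817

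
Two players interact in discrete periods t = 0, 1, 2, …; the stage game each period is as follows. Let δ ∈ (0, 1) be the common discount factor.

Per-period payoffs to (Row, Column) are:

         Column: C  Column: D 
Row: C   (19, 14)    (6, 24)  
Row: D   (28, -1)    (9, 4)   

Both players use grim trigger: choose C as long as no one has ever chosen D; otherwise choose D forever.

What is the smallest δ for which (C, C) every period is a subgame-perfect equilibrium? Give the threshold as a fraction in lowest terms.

1/2

For Row: deviation gain 28−19 = 9, per-period punishment loss 19−9 = 10. IC gives δ ≥ 9/19.
For Column: gain 10, loss 10 per period, so δ ≥ 10/20 = 1/2.
The tighter constraint is Column's, so cooperation needs δ ≥ 1/2.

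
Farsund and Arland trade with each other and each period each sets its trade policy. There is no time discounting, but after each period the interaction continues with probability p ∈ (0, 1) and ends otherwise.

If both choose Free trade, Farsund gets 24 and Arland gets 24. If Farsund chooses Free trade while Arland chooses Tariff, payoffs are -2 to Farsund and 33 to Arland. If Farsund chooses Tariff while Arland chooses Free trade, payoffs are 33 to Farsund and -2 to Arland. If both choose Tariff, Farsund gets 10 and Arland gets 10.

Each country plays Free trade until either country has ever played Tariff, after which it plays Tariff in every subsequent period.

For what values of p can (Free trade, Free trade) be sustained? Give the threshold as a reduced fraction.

Expected cooperation value is 24 + p·24 + p²·24 + … = 24/(1−p); deviation gives 33 + p·10/(1−p).
24 ≥ 33(1−p) + 10p ⇒ 23p ≥ 9 ⇒ p ≥ 9/23.

9/23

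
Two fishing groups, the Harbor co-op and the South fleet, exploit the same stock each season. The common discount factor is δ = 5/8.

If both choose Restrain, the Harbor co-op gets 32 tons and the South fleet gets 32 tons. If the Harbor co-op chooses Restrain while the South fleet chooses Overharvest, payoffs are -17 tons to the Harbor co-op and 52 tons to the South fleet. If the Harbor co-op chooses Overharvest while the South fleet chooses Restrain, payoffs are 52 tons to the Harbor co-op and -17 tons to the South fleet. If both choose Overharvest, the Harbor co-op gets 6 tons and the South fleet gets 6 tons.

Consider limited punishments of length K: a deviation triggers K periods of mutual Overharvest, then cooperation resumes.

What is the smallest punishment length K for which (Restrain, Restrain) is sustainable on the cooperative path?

IC: δ(1−δ^K)/(1−δ) ≥ (52−32)/(32−6) = 10/13.
With δ = 5/8: need 1 − δ^K ≥ 10/13·(1−5/8)/(5/8), i.e. δ^K ≤ 0.5385.
Since (5/8)^1 = 0.6250 and (5/8)^2 = 0.3906, the smallest such K is 2.

2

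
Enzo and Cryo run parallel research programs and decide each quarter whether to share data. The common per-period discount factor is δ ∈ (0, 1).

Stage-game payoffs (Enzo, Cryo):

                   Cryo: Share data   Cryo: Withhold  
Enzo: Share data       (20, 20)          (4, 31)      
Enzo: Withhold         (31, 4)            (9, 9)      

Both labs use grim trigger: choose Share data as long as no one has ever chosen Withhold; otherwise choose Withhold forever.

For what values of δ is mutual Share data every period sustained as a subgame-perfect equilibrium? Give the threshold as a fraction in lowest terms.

Cooperation forever yields 20 each period: 20/(1−δ).
Deviating yields 31 once, then 9 forever: 31 + 9δ/(1−δ).
No profitable deviation requires 20/(1−δ) ≥ 31 + 9δ/(1−δ).
Multiplying by (1−δ): 20 ≥ 31(1−δ) + 9δ = 31 − 22δ.
So 22δ ≥ 11, i.e. δ ≥ 11/22 = 1/2.

1/2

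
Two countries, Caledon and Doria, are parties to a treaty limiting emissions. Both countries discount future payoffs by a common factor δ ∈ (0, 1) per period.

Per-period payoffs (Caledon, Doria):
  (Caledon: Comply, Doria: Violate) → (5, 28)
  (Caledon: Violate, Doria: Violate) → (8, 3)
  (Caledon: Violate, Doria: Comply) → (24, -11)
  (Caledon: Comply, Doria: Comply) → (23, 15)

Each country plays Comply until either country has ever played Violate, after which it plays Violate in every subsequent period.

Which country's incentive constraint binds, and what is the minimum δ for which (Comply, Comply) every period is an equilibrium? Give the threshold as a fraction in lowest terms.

Caledon: cooperation gives 23 each period; deviation gives 24 once then 8 forever.
  23/(1−δ) ≥ 24 + 8δ/(1−δ) ⇒ δ ≥ 1/16.
Doria: cooperation gives 15 each period; deviation gives 28 once then 3 forever.
  δ ≥ 13/25.
Both must hold, so the binding constraint is Doria's: δ ≥ 13/25.

Doria; δ ≥ 13/25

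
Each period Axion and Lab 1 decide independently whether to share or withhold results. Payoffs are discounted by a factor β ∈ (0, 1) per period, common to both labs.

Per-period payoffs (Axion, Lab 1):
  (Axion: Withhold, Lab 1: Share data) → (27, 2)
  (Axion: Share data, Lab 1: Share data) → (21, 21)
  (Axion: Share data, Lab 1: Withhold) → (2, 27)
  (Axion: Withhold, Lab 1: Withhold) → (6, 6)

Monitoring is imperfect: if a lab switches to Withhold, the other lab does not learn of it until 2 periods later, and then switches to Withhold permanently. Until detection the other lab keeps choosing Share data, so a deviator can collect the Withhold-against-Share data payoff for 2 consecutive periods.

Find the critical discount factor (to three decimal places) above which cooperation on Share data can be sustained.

0.535

A deviator earns 27 for 2 periods, then 6 forever; cooperating earns 21 forever. Multiplying the IC by (1−β):
21 ≥ 27(1−β^2) + 6β^2, so 21·β^2 ≥ 6 and β^2 ≥ 2/7.
β ≥ (2/7)^(1/2) ≈ 0.535.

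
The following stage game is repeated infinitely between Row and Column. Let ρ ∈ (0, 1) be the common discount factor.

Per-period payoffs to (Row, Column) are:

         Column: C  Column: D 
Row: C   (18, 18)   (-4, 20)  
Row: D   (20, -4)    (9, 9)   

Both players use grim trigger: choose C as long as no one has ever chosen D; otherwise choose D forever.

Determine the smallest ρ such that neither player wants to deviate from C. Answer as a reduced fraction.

2/11

One-period gain from deviating is 20 − 18 = 2. The loss is 18 − 9 = 9 in every subsequent period, with present value 9·ρ/(1−ρ).
Deviation is unprofitable when 9·ρ/(1−ρ) ≥ 2, i.e. ρ/(1−ρ) ≥ 2/9.
Equivalently ρ ≥ 2/(2+9) = 2/11.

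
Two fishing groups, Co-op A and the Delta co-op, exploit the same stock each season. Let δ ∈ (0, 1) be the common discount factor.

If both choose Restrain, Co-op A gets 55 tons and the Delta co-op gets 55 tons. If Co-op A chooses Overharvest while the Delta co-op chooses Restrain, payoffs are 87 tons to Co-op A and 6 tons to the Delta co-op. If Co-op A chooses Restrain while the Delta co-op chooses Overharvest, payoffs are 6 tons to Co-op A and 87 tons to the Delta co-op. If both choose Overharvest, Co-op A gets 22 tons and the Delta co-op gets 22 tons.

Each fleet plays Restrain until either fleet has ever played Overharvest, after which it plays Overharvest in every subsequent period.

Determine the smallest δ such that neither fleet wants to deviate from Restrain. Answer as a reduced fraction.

32/65

One-period gain from deviating is 87 − 55 = 32. The loss is 55 − 22 = 33 in every subsequent period, with present value 33·δ/(1−δ).
Deviation is unprofitable when 33·δ/(1−δ) ≥ 32, i.e. δ/(1−δ) ≥ 32/33.
Equivalently δ ≥ 32/(32+33) = 32/65.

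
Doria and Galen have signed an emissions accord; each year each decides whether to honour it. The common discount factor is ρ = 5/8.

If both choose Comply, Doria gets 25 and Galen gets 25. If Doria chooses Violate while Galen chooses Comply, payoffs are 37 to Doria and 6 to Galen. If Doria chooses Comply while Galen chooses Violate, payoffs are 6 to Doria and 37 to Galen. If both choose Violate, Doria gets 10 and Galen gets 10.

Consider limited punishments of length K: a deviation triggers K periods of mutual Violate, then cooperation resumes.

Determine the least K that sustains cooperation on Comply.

2

IC: ρ(1−ρ^K)/(1−ρ) ≥ (37−25)/(25−10) = 4/5.
With ρ = 5/8: need 1 − ρ^K ≥ 4/5·(1−5/8)/(5/8), i.e. ρ^K ≤ 0.5200.
Since (5/8)^1 = 0.6250 and (5/8)^2 = 0.3906, the smallest such K is 2.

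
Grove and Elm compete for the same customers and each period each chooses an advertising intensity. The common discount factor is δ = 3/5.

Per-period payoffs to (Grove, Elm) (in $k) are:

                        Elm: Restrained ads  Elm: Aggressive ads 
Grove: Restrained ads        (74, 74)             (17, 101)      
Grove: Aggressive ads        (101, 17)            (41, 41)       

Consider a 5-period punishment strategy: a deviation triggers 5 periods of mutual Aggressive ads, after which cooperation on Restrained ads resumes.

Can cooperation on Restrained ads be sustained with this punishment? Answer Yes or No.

Comparing payoff streams over the 6 periods until play realigns: cooperate → 74(1+δ+…+δ^5); deviate → 101 + 41(δ+…+δ^5).
Cooperation is sustained iff (74−41)(δ+…+δ^5) ≥ 101−74.
δ+…+δ^5 = 3/5·(1−(3/5)^5)/(1−3/5) = 1.3834, and (101−74)/(74−41) = 0.8182.
1.3834 ≥ 0.8182, so cooperation is sustainable.

Yes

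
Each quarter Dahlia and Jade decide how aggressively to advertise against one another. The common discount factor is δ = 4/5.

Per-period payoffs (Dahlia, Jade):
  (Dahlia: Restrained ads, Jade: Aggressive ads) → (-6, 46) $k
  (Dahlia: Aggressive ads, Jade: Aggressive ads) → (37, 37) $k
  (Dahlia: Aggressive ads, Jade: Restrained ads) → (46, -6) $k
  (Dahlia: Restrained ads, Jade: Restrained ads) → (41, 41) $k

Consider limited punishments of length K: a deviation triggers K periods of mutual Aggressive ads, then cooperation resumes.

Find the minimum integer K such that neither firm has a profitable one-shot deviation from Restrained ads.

2

No profitable deviation requires (41−37)(δ+…+δ^K) ≥ 46−41, i.e. δ+…+δ^K ≥ 5/4 ≈ 1.2500.
With δ = 4/5, the partial sums are K=1: 0.8000, K=2: 1.4400.
K = 2 is the first length at which the sum reaches 1.2500.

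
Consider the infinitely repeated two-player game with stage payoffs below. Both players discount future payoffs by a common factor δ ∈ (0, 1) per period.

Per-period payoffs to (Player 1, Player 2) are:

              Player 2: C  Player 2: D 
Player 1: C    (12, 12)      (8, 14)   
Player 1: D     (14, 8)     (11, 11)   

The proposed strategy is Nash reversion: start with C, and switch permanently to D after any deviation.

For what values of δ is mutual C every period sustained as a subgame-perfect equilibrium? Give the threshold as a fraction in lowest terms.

Cooperation forever yields 12 each period: 12/(1−δ).
Deviating yields 14 once, then 11 forever: 14 + 11δ/(1−δ).
No profitable deviation requires 12/(1−δ) ≥ 14 + 11δ/(1−δ).
Multiplying by (1−δ): 12 ≥ 14(1−δ) + 11δ = 14 − 3δ.
So 3δ ≥ 2, i.e. δ ≥ 2/3.

2/3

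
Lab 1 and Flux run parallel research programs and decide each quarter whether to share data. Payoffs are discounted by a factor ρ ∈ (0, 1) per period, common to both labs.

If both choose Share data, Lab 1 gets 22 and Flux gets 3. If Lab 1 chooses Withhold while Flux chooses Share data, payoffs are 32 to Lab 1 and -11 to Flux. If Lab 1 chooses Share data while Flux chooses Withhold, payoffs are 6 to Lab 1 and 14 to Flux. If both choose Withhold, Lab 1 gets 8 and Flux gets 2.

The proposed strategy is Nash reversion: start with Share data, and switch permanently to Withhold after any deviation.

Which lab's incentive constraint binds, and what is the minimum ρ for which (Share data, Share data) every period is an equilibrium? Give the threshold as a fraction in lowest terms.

Flux; ρ ≥ 11/12

For Lab 1: deviation gain 32−22 = 10, per-period punishment loss 22−8 = 14. IC gives ρ ≥ 10/24 = 5/12.
For Flux: gain 11, loss 1 per period, so ρ ≥ 11/12.
The tighter constraint is Flux's, so cooperation needs ρ ≥ 11/12.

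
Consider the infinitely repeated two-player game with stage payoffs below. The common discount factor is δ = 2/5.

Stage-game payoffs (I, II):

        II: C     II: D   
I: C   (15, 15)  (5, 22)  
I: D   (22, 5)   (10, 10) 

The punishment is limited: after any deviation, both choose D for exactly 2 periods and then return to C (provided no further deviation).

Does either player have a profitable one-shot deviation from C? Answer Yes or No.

IC: δ+…+δ^2 ≥ (22−15)/(15−10) = 7/5.
At δ = 2/5: partial sum = 0.5600 < 1.4000. Cooperation not sustainable.

Yes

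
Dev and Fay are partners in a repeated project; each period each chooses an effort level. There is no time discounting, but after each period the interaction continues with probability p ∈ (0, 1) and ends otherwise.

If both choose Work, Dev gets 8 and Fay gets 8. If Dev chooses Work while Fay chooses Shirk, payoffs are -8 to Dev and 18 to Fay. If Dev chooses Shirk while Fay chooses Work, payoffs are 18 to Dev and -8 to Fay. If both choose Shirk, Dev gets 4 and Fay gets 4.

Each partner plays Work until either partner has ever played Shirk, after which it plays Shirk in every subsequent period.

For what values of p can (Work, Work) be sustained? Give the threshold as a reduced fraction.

5/7

Expected cooperation value is 8 + p·8 + p²·8 + … = 8/(1−p); deviation gives 18 + p·4/(1−p).
8 ≥ 18(1−p) + 4p ⇒ 14p ≥ 10 ⇒ p ≥ 10/14 = 5/7.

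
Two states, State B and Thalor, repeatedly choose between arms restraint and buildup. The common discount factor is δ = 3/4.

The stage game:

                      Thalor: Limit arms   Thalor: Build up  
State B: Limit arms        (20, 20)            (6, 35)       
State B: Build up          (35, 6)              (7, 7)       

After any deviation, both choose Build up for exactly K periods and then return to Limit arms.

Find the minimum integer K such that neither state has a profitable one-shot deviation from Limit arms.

Need Σ_{k=1}^{K} δ^k ≥ (35−20)/(20−7) = 1.1538 at δ = 3/4.
At K = 1 the sum is 0.7500 < 1.1538; at K = 2 it is 1.3125 ≥ 1.1538.
So the minimum punishment length is K = 2.

2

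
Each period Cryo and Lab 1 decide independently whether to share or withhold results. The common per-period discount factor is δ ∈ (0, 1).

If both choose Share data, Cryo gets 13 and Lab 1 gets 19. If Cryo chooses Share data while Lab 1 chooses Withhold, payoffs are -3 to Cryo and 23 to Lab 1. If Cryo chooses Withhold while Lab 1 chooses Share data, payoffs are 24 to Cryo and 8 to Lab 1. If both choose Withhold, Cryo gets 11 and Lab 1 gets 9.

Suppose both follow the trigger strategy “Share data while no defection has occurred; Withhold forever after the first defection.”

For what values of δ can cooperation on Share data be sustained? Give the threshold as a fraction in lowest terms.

Cryo: cooperation gives 13 each period; deviation gives 24 once then 11 forever.
  13/(1−δ) ≥ 24 + 11δ/(1−δ) ⇒ δ ≥ 11/13.
Lab 1: cooperation gives 19 each period; deviation gives 23 once then 9 forever.
  δ ≥ 4/14 = 2/7.
Both must hold, so the binding constraint is Cryo's: δ ≥ 11/13.

11/13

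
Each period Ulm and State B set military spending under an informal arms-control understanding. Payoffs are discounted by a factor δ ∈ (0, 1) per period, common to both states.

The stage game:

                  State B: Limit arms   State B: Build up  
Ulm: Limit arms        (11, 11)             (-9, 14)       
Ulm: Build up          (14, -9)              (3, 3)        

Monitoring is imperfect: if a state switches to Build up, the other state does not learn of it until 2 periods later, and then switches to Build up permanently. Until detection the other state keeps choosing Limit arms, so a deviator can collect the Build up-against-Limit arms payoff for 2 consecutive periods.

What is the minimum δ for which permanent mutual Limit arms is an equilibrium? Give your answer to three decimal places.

Deviating for the 2 undetected periods gains 14−11 = 3 per period over cooperation, then loses 11−3 = 8 per period forever once punishment starts.
Gain: 3(1 + δ + … + δ^1); loss: 8·δ^2/(1−δ).
No profitable deviation ⇔ 3(1−δ^2) ≤ 8·δ^2, i.e. δ^2 ≥ 3/(3+8) = 3/11.
Hence δ ≥ (3/11)^(1/2) ≈ 0.522.

0.522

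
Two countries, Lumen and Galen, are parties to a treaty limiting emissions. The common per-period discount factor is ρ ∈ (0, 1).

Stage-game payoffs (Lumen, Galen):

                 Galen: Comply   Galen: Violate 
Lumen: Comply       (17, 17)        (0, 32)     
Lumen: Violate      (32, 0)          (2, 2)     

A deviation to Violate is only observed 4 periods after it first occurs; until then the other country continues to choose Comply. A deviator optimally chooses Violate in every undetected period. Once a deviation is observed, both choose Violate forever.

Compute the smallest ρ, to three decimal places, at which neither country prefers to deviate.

Deviating for the 4 undetected periods gains 32−17 = 15 per period over cooperation, then loses 17−2 = 15 per period forever once punishment starts.
Gain: 15(1 + ρ + … + ρ^3); loss: 15·ρ^4/(1−ρ).
No profitable deviation ⇔ 15(1−ρ^4) ≤ 15·ρ^4, i.e. ρ^4 ≥ 15/(15+15) = 1/2.
Hence ρ ≥ (1/2)^(1/4) ≈ 0.841.

0.841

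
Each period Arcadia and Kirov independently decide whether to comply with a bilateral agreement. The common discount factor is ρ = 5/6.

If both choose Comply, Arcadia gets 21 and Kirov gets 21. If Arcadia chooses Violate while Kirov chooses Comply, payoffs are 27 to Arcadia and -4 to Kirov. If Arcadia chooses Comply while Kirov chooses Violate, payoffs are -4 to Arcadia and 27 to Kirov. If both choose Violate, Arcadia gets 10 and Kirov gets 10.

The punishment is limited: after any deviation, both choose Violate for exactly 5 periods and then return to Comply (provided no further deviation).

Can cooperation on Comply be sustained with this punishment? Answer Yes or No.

Yes

IC: ρ+…+ρ^5 ≥ (27−21)/(21−10) = 6/11.
At ρ = 5/6: partial sum = 2.9906 ≥ 0.5455. Cooperation sustainable.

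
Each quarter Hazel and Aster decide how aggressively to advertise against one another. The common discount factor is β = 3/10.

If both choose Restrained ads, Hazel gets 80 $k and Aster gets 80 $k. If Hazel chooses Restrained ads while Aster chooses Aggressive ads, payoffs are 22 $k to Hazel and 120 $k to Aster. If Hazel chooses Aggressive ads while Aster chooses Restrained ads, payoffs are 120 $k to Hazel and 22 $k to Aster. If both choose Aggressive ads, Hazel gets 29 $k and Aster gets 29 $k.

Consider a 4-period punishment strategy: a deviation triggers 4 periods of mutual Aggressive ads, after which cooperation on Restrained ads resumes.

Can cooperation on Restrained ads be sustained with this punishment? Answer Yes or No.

Comparing payoff streams over the 5 periods until play realigns: cooperate → 80(1+β+…+β^4); deviate → 120 + 29(β+…+β^4).
Cooperation is sustained iff (80−29)(β+…+β^4) ≥ 120−80.
β+…+β^4 = 3/10·(1−(3/10)^4)/(1−3/10) = 0.4251, and (120−80)/(80−29) = 0.7843.
0.4251 < 0.7843, so cooperation is not sustainable.

No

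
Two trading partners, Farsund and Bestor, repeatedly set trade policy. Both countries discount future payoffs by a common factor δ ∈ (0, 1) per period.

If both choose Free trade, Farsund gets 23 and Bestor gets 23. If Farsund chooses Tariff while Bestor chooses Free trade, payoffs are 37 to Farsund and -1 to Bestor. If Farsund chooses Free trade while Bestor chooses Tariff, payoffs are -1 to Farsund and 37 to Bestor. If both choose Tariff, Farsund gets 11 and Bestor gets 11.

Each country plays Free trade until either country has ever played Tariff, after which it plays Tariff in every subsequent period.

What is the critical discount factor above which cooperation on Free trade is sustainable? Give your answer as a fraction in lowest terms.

7/13

Cooperation forever yields 23 each period: 23/(1−δ).
Deviating yields 37 once, then 11 forever: 37 + 11δ/(1−δ).
No profitable deviation requires 23/(1−δ) ≥ 37 + 11δ/(1−δ).
Multiplying by (1−δ): 23 ≥ 37(1−δ) + 11δ = 37 − 26δ.
So 26δ ≥ 14, i.e. δ ≥ 14/26 = 7/13.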